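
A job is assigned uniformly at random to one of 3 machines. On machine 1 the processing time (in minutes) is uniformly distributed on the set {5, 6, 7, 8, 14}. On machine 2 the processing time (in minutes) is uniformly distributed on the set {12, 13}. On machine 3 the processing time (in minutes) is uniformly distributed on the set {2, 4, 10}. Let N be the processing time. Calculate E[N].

155/18

E[N | machine 1] = (5+6+7+8+14)/5 = 8.
E[N | machine 2] = (12+13)/2 = 25/2.
E[N | machine 3] = (2+4+10)/3 = 16/3.
E[N] = (1/3)·(8) + (1/3)·(25/2) + (1/3)·(16/3) = 155/18.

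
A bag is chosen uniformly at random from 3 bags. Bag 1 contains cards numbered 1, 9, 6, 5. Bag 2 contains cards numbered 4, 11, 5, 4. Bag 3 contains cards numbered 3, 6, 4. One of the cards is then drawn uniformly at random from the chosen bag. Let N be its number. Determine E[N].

E[N | bag 1] = (1+9+6+5)/4 = 21/4.
E[N | bag 2] = (4+11+5+4)/4 = 6.
E[N | bag 3] = (3+6+4)/3 = 13/3.
E[N] = (1/3)·(21/4) + (1/3)·(6) + (1/3)·(13/3) = 187/36.

187/36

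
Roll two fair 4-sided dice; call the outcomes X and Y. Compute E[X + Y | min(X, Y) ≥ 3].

Outcomes with min(X, Y) ≥ 3: (3,3), (3,4), (4,3), (4,4), each with probability 1/16.
E[X + Y | min(X, Y) ≥ 3] = (6 + 7 + 7 + 8) / 4 = 7.

7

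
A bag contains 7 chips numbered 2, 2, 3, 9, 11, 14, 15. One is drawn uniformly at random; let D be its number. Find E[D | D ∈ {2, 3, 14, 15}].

P(D ∈ {2, 3, 14, 15}) = 5/7.
Σ over the event: 2·2/7 + 3·1/7 + 14·1/7 + 15·1/7 = 36/7.
E[D | D ∈ {2, 3, 14, 15}] = (36/7) / (5/7) = 36/5.

36/5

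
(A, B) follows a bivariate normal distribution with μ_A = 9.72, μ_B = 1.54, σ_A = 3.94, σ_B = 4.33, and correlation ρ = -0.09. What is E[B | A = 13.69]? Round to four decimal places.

1.1473

For a bivariate normal, E[B | A=x] = μ_B + ρ·(σ_B/σ_A)·(x − μ_A).
E[B | A=13.69] = 1.54 + (-0.09)·(4.33/3.94)·(13.69 − (9.72)) = 1.54 + (-0.098909)·(3.97) = 1.1473.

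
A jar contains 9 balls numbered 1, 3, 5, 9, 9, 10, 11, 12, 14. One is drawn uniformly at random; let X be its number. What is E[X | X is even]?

P(X is even) = 1/3.
Σ over the event: 10·1/9 + 12·1/9 + 14·1/9 = 4.
E[X | X is even] = (4) / (1/3) = 12.

12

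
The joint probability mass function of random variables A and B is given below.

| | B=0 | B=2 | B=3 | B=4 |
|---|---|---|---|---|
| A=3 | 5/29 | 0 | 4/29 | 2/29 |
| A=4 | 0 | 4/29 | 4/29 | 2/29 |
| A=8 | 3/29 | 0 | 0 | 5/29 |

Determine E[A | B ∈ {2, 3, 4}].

P(B ∈ {2, 3, 4}) = 21/29.
Σ A·P over the event = 3·(4/29) + 3·(2/29) + 4·(4/29) + 4·(4/29) + 4·(2/29) + 8·(5/29) = 98/29.
E[A | B ∈ {2, 3, 4}] = (98/29) / (21/29) = 14/3.

14/3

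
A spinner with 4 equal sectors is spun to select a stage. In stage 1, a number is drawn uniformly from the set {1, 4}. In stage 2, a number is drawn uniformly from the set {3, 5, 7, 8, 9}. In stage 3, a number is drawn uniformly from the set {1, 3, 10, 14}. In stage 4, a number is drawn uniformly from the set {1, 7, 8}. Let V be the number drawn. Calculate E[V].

E[V | stage 1] = (1+4)/2 = 5/2.
E[V | stage 2] = (3+5+7+8+9)/5 = 32/5.
E[V | stage 3] = (1+3+10+14)/4 = 7.
E[V | stage 4] = (1+7+8)/3 = 16/3.
By the law of total expectation,
E[V] = (1/4)·(5/2) + (1/4)·(32/5) + (1/4)·(7) + (1/4)·(16/3) = 637/120.

637/120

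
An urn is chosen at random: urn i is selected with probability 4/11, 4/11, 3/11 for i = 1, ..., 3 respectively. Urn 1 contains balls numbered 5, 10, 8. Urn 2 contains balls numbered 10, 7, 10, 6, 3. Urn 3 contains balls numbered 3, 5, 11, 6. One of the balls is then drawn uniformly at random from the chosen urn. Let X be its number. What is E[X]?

4693/660

E[X | urn 1] = (5+10+8)/3 = 23/3.
E[X | urn 2] = (10+7+10+6+3)/5 = 36/5.
E[X | urn 3] = (3+5+11+6)/4 = 25/4.
By the law of total expectation,
E[X] = (4/11)·(23/3) + (4/11)·(36/5) + (3/11)·(25/4) = 4693/660.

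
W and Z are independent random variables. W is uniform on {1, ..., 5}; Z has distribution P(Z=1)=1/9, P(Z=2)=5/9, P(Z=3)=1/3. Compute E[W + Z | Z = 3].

P(Z = 3) = 1/3.
Summing (W+Z)·P(x,y) over outcomes with Z = 3 gives 2.
E[W + Z | Z = 3] = (2) / (1/3) = 6.

6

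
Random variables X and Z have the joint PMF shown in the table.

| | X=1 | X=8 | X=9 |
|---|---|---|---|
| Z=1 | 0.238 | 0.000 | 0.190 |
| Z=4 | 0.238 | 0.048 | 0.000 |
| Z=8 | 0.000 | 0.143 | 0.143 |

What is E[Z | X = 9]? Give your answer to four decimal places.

P(X = 9) = 0.333.
Σ Z·P over the event = 1·(0.190) + 8·(0.143) = 1.334.
E[Z | X = 9] = (1.334) / (0.333) = 4.0060.

4.0060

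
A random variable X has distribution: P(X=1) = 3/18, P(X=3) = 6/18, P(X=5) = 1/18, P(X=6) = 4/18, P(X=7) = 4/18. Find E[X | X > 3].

P(X > 3) = 1/2.
Σ over the event: 5·1/18 + 6·2/9 + 7·2/9 = 19/6.
E[X | X > 3] = (19/6) / (1/2) = 19/3.

19/3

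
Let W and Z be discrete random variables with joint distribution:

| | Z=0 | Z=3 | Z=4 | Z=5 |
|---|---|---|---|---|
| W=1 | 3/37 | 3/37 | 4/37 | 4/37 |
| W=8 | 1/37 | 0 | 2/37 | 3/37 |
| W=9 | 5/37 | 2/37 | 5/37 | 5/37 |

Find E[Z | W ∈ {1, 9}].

96/31

P(W ∈ {1, 9}) = 31/37.
Σ Z·P over the event = 0·(3/37) + 3·(3/37) + 4·(4/37) + 5·(4/37) + 0·(5/37) + 3·(2/37) + 4·(5/37) + 5·(5/37) = 96/37.
E[Z | W ∈ {1, 9}] = (96/37) / (31/37) = 96/31.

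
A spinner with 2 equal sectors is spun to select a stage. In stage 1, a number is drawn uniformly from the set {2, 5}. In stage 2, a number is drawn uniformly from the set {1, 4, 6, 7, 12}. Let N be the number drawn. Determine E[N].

E[N | stage 1] = (2+5)/2 = 7/2.
E[N | stage 2] = (1+4+6+7+12)/5 = 6.
By the law of total expectation,
E[N] = (1/2)·(7/2) + (1/2)·(6) = 19/4.

19/4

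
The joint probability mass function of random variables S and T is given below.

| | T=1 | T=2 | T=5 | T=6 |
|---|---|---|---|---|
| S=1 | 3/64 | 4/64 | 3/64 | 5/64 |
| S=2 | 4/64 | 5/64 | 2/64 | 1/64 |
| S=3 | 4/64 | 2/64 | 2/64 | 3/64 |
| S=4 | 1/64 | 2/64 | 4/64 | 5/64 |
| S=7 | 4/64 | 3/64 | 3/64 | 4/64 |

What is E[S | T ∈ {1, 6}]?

P(T ∈ {1, 6}) = 17/32.
Summing S·P(S=x,T=y) over the conditioning event gives 119/64.
E[S | T ∈ {1, 6}] = (119/64) / (17/32) = 7/2.

7/2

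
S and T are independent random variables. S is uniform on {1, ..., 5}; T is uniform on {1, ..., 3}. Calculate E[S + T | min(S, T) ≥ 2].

Outcomes with min(S, T) ≥ 2: (2,2), (2,3), (3,2), (3,3), (4,2), (4,3), (5,2), (5,3), each with probability 1/15.
E[S + T | min(S, T) ≥ 2] = (4 + 5 + 5 + 6 + 6 + 7 + 7 + 8) / 8 = 6.

6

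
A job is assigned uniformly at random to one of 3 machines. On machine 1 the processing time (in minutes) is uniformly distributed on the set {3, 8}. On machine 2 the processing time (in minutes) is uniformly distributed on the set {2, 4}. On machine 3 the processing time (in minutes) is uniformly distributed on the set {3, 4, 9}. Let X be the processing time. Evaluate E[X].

83/18

E[X | machine 1] = (3+8)/2 = 11/2.
E[X | machine 2] = (2+4)/2 = 3.
E[X | machine 3] = (3+4+9)/3 = 16/3.
By the law of total expectation,
E[X] = (1/3)·(11/2) + (1/3)·(3) + (1/3)·(16/3) = 83/18.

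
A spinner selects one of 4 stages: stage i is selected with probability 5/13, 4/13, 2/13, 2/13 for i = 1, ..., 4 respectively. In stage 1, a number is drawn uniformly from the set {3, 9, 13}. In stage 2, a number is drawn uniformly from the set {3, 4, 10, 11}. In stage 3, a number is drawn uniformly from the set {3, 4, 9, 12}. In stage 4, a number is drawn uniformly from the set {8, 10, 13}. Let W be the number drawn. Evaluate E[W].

E[W | stage 1] = (3+9+13)/3 = 25/3.
E[W | stage 2] = (3+4+10+11)/4 = 7.
E[W | stage 3] = (3+4+9+12)/4 = 7.
E[W | stage 4] = (8+10+13)/3 = 31/3.
By the law of total expectation,
E[W] = (5/13)·(25/3) + (4/13)·(7) + (2/13)·(7) + (2/13)·(31/3) = 313/39.

313/39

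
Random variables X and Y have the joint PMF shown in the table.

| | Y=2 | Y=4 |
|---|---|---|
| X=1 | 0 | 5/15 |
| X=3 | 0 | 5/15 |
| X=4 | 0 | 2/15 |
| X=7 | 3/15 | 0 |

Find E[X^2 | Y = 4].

41/6

P(Y = 4) = 4/5.
Σ X^2·P over the event = 1·(5/15) + 9·(5/15) + 16·(2/15) = 82/15.
E[X^2 | Y = 4] = (82/15) / (4/5) = 41/6.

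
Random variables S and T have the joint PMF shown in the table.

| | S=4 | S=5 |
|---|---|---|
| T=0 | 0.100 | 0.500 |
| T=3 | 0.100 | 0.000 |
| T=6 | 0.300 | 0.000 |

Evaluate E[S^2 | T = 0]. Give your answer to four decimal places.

P(T = 0) = 0.600.
Summing S^2·P(S=x,T=y) over the conditioning event gives 14.100.
E[S^2 | T = 0] = (14.100) / (0.600) = 23.5000.

23.5000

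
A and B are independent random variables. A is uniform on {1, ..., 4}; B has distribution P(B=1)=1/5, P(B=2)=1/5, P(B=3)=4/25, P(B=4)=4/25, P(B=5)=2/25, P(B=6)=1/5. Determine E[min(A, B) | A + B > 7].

75/23

P(A + B > 7) = 23/100.
Summing min(A,B)·P(x,y) over outcomes with A + B > 7 gives 3/4.
E[min(A, B) | A + B > 7] = (3/4) / (23/100) = 75/23.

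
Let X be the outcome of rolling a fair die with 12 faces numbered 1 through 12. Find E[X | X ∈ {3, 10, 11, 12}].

P(X ∈ {3, 10, 11, 12}) = 1/3.
Σ over the event: 3·1/12 + 10·1/12 + 11·1/12 + 12·1/12 = 3.
E[X | X ∈ {3, 10, 11, 12}] = (3) / (1/3) = 9.

9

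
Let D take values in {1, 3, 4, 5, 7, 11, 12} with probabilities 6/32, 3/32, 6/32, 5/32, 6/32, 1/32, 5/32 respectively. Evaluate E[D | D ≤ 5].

16/5

P(D ≤ 5) = 5/8.
Σ over the event: 1·3/16 + 3·3/32 + 4·3/16 + 5·5/32 = 2.
E[D | D ≤ 5] = (2) / (5/8) = 16/5.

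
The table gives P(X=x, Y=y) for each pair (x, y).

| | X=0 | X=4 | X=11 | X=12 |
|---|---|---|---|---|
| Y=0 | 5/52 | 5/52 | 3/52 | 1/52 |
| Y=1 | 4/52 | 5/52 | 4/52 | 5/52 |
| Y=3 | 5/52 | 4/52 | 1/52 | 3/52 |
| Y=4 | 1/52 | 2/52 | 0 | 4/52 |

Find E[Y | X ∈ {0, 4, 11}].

P(X ∈ {0, 4, 11}) = 3/4.
Summing Y·P(X=x,Y=y) over the conditioning event gives 55/52.
E[Y | X ∈ {0, 4, 11}] = (55/52) / (3/4) = 55/39.

55/39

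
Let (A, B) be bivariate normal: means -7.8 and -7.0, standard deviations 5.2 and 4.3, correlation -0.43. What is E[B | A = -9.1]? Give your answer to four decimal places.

-6.5378

For a bivariate normal, E[B | A=x] = μ_B + ρ·(σ_B/σ_A)·(x − μ_A).
E[B | A=-9.1] = -7.0 + (-0.43)·(4.3/5.2)·(-9.1 − (-7.8)) = -7.0 + (-0.3555769)·(-1.3) = -6.5378.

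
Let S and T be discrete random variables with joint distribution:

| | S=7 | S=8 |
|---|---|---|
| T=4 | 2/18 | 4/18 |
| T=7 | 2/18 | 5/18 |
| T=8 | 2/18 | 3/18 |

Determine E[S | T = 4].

23/3

P(T = 4) = 1/3.
Σ S·P over the event = 7·(2/18) + 8·(4/18) = 23/9.
E[S | T = 4] = (23/9) / (1/3) = 23/3.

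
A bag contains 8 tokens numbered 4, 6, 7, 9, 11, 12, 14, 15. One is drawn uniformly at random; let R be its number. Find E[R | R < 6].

4

P(R < 6) = 1/8.
Σ over the event: 4·1/8 = 1/2.
E[R | R < 6] = (1/2) / (1/8) = 4.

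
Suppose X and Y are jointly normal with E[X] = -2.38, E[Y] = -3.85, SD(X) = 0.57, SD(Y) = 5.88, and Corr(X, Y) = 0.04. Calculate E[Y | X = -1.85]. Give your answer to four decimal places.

E[Y | X=x] = μ_Y + ρ(σ_Y/σ_X)(x − μ_X) for jointly normal variables.
E[Y | X=-1.85] = -3.85 + (0.04)·(5.88/0.57)·(-1.85 − (-2.38)) = -3.85 + (0.41263)·(0.53) = -3.6313.

-3.6313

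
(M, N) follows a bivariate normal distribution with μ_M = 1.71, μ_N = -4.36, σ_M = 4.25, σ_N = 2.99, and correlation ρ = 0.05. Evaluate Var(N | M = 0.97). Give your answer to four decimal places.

8.9177

The conditional variance in a bivariate normal is σ_N²(1 − ρ²), independent of x.
Var(N | M=0.97) = (2.99)²·(1 − (0.05)²) = 8.9401·0.9975 = 8.9177.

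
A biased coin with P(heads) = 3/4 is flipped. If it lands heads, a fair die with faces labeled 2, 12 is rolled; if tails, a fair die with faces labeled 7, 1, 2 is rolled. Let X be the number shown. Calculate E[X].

E[X | heads] = (2+12)/2 = 7.
E[X | tails] = (7+1+2)/3 = 10/3.
E[X] = (3/4)·(7) + (1/4)·(10/3) = 73/12.

73/12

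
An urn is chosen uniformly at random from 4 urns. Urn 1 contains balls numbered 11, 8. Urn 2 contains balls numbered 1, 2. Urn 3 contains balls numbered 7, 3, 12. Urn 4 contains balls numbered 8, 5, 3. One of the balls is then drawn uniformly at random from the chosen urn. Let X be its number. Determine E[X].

71/12

E[X | urn 1] = (11+8)/2 = 19/2.
E[X | urn 2] = (1+2)/2 = 3/2.
E[X | urn 3] = (7+3+12)/3 = 22/3.
E[X | urn 4] = (8+5+3)/3 = 16/3.
By the law of total expectation,
E[X] = (1/4)·(19/2) + (1/4)·(3/2) + (1/4)·(22/3) + (1/4)·(16/3) = 71/12.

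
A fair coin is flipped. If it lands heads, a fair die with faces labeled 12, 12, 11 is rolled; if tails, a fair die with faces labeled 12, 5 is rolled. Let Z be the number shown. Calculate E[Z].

121/12

E[Z | heads] = (12+12+11)/3 = 35/3.
E[Z | tails] = (12+5)/2 = 17/2.
By the law of total expectation,
E[Z] = (1/2)·(35/3) + (1/2)·(17/2) = 121/12.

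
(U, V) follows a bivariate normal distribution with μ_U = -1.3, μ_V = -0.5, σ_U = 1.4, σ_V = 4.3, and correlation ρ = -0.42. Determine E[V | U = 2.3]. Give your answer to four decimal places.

For a bivariate normal, E[V | U=x] = μ_V + ρ·(σ_V/σ_U)·(x − μ_U).
E[V | U=2.3] = -0.5 + (-0.42)·(4.3/1.4)·(2.3 − (-1.3)) = -0.5 + (-1.29)·(3.6) = -5.1440.

-5.1440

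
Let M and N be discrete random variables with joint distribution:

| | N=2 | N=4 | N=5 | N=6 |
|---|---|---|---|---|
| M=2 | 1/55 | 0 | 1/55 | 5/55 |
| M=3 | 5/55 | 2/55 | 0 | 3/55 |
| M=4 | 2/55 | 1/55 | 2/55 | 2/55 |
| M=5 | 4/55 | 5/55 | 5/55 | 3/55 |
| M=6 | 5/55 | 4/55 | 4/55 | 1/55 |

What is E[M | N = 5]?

P(N = 5) = 12/55.
Σ M·P over the event = 2·(1/55) + 4·(2/55) + 5·(5/55) + 6·(4/55) = 59/55.
E[M | N = 5] = (59/55) / (12/55) = 59/12.

59/12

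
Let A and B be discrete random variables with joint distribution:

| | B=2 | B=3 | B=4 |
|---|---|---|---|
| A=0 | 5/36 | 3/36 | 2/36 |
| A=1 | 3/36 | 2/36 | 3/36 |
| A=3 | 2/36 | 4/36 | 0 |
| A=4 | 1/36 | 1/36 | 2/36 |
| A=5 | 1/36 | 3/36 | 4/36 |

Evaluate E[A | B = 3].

33/13

P(B = 3) = 13/36.
Σ A·P over the event = 0·(3/36) + 1·(2/36) + 3·(4/36) + 4·(1/36) + 5·(3/36) = 11/12.
E[A | B = 3] = (11/12) / (13/36) = 33/13.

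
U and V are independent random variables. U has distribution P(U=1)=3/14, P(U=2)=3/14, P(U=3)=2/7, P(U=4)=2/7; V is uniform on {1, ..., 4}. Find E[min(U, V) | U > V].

39/23

P(U > V) = 23/56.
Summing min(U,V)·P(x,y) over outcomes with U > V gives 39/56.
E[min(U, V) | U > V] = (39/56) / (23/56) = 39/23.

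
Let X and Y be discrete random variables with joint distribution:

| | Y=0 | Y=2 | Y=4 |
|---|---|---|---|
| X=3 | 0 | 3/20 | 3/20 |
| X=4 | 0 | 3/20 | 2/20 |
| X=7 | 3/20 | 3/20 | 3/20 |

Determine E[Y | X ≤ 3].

P(X ≤ 3) = 3/10.
Summing Y·P(X=x,Y=y) over the conditioning event gives 9/10.
E[Y | X ≤ 3] = (9/10) / (3/10) = 3.

3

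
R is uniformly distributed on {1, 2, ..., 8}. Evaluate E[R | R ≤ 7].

Given R ≤ 7, R is equally likely to be any of {1, 2, 3, 4, 5, 6, 7}.
E[R | R ≤ 7] = (1 + 2 + 3 + 4 + 5 + 6 + 7) / 7 = 4.

4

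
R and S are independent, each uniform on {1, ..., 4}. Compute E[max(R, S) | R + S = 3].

2

Outcomes with R + S = 3: (1,2), (2,1), each with probability 1/16.
E[max(R, S) | R + S = 3] = (2 + 2) / 2 = 2.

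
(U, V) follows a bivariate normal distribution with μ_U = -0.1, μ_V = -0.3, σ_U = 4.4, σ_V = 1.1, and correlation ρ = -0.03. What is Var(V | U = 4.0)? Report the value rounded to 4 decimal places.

For a bivariate normal, Var(V | U=x) = σ_V²(1 − ρ²).
Var(V | U=4.0) = (1.1)²·(1 − (-0.03)²) = 1.21·0.9991 = 1.2089.

1.2089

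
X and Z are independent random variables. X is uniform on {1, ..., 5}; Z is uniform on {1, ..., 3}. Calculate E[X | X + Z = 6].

P(X + Z = 6) = 1/5.
Summing X·P(x,y) over outcomes with X + Z = 6 gives 4/5.
E[X | X + Z = 6] = (4/5) / (1/5) = 4.

4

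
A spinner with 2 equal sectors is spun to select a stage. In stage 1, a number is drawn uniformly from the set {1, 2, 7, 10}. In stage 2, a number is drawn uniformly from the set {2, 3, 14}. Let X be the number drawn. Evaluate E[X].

17/3

E[X | stage 1] = (1+2+7+10)/4 = 5.
E[X | stage 2] = (2+3+14)/3 = 19/3.
By the law of total expectation,
E[X] = (1/2)·(5) + (1/2)·(19/3) = 17/3.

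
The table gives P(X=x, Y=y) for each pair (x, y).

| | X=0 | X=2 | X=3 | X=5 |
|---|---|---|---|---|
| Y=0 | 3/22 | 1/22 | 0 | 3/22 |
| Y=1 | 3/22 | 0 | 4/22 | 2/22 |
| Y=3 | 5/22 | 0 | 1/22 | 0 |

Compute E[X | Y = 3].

1/2

P(Y = 3) = 3/11.
Summing X·P(X=x,Y=y) over the conditioning event gives 3/22.
E[X | Y = 3] = (3/22) / (3/11) = 1/2.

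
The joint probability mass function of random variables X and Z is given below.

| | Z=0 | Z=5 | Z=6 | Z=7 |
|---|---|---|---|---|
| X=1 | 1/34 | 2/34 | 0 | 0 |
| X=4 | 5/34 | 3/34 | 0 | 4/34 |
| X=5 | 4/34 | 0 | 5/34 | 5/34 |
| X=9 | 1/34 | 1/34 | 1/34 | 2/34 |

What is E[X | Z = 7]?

59/11

P(Z = 7) = 11/34.
Σ X·P over the event = 4·(4/34) + 5·(5/34) + 9·(2/34) = 59/34.
E[X | Z = 7] = (59/34) / (11/34) = 59/11.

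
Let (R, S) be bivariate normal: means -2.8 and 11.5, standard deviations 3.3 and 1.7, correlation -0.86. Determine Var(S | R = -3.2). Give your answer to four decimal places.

0.7526

Var(S | R=x) = (1 − ρ²)·σ_S².
Var(S | R=-3.2) = (1.7)²·(1 − (-0.86)²) = 2.89·0.2604 = 0.7526.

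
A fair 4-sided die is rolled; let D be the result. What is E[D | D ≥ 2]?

3

Given D ≥ 2, D is equally likely to be any of {2, 3, 4}.
E[D | D ≥ 2] = (2 + 3 + 4) / 3 = 3.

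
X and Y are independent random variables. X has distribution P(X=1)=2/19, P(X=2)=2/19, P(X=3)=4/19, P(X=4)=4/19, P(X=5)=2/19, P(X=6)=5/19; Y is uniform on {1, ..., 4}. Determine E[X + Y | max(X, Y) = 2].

10/3

P(max(X, Y) = 2) = 3/38.
Summing (X+Y)·P(x,y) over outcomes with max(X, Y) = 2 gives 5/19.
E[X + Y | max(X, Y) = 2] = (5/19) / (3/38) = 10/3.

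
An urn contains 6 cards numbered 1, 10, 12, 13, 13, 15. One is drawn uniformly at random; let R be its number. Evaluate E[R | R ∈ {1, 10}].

P(R ∈ {1, 10}) = 1/3.
Σ over the event: 1·1/6 + 10·1/6 = 11/6.
E[R | R ∈ {1, 10}] = (11/6) / (1/3) = 11/2.

11/2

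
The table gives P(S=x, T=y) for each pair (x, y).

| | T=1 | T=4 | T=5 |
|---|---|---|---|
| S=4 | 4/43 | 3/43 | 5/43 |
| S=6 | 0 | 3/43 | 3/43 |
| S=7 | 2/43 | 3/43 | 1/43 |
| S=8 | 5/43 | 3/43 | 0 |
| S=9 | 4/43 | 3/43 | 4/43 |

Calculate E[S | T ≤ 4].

104/15

P(T ≤ 4) = 30/43.
Summing S·P(S=x,T=y) over the conditioning event gives 208/43.
E[S | T ≤ 4] = (208/43) / (30/43) = 104/15.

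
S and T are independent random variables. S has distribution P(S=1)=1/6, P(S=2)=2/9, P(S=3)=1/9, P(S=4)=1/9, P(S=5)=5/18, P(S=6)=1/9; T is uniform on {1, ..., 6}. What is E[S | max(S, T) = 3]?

P(max(S, T) = 3) = 13/108.
Summing S·P(x,y) over outcomes with max(S, T) = 3 gives 29/108.
E[S | max(S, T) = 3] = (29/108) / (13/108) = 29/13.

29/13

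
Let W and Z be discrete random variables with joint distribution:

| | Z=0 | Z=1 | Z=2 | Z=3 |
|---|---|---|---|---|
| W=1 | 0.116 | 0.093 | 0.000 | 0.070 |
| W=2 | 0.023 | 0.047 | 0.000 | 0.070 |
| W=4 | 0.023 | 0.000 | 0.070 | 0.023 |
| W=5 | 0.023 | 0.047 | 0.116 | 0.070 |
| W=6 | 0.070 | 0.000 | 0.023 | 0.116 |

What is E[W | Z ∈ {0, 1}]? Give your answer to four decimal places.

2.7398

P(Z ∈ {0, 1}) = 0.442.
Σ W·P over the event = 1·(0.116) + 1·(0.093) + 2·(0.023) + 2·(0.047) + 4·(0.023) + 5·(0.023) + 5·(0.047) + 6·(0.070) = 1.211.
E[W | Z ∈ {0, 1}] = (1.211) / (0.442) = 2.7398.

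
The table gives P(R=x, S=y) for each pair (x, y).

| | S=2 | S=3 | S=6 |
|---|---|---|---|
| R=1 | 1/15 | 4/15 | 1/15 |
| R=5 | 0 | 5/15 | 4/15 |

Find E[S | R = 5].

13/3

P(R = 5) = 3/5.
Σ S·P over the event = 3·(5/15) + 6·(4/15) = 13/5.
E[S | R = 5] = (13/5) / (3/5) = 13/3.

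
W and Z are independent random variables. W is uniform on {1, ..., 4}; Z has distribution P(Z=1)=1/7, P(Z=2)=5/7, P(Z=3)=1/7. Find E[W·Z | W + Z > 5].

61/7

P(W + Z > 5) = 1/4.
Summing WZ·P(x,y) over outcomes with W + Z > 5 gives 61/28.
E[W·Z | W + Z > 5] = (61/28) / (1/4) = 61/7.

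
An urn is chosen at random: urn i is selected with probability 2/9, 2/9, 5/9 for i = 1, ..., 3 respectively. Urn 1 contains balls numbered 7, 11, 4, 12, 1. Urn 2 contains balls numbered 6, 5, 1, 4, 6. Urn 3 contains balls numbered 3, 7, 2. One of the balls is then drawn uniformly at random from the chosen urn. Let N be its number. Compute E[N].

214/45

E[N | urn 1] = (7+11+4+12+1)/5 = 7.
E[N | urn 2] = (6+5+1+4+6)/5 = 22/5.
E[N | urn 3] = (3+7+2)/3 = 4.
By the law of total expectation,
E[N] = (2/9)·(7) + (2/9)·(22/5) + (5/9)·(4) = 214/45.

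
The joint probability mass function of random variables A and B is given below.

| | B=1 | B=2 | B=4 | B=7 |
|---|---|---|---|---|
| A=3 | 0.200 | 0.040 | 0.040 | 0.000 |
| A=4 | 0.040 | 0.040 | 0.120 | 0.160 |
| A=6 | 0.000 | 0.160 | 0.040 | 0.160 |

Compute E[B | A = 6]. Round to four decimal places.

P(A = 6) = 0.360.
Σ B·P over the event = 2·(0.160) + 4·(0.040) + 7·(0.160) = 1.600.
E[B | A = 6] = (1.600) / (0.360) = 4.4444.

4.4444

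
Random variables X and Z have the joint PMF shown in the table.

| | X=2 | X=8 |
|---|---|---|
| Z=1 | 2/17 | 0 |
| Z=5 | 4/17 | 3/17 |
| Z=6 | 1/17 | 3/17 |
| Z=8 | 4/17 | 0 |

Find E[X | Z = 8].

2

P(Z = 8) = 4/17.
Summing X·P(X=x,Z=y) over the conditioning event gives 8/17.
E[X | Z = 8] = (8/17) / (4/17) = 2.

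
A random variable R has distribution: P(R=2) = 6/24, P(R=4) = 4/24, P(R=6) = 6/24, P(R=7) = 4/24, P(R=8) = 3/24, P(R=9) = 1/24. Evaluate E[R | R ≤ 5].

P(R ≤ 5) = 5/12.
Σ over the event: 2·1/4 + 4·1/6 = 7/6.
E[R | R ≤ 5] = (7/6) / (5/12) = 14/5.

14/5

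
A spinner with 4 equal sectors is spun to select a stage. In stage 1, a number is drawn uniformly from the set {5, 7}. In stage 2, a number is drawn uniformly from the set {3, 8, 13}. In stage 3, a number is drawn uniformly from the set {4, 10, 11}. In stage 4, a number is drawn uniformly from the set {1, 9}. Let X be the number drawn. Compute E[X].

41/6

E[X | stage 1] = (5+7)/2 = 6.
E[X | stage 2] = (3+8+13)/3 = 8.
E[X | stage 3] = (4+10+11)/3 = 25/3.
E[X | stage 4] = (1+9)/2 = 5.
E[X] = (1/4)·(6) + (1/4)·(8) + (1/4)·(25/3) + (1/4)·(5) = 41/6.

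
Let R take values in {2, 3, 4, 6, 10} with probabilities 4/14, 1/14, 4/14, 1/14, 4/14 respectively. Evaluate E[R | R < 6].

P(R < 6) = 9/14.
Σ over the event: 2·2/7 + 3·1/14 + 4·2/7 = 27/14.
E[R | R < 6] = (27/14) / (9/14) = 3.

3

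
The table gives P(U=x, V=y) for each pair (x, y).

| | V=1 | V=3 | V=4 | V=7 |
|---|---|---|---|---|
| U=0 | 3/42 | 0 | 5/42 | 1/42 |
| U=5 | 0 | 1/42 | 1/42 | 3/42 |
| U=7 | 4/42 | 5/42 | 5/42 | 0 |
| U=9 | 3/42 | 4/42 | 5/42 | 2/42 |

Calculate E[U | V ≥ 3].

P(V ≥ 3) = 16/21.
Summing U·P(U=x,V=y) over the conditioning event gives 97/21.
E[U | V ≥ 3] = (97/21) / (16/21) = 97/16.

97/16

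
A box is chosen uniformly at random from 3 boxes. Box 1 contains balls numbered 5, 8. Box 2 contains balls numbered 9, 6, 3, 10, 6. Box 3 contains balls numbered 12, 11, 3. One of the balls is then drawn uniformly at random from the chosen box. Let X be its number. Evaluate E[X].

E[X | box 1] = (5+8)/2 = 13/2.
E[X | box 2] = (9+6+3+10+6)/5 = 34/5.
E[X | box 3] = (12+11+3)/3 = 26/3.
E[X] = (1/3)·(13/2) + (1/3)·(34/5) + (1/3)·(26/3) = 659/90.

659/90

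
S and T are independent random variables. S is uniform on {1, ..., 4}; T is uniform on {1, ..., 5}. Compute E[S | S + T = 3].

Outcomes with S + T = 3: (1,2), (2,1), each with probability 1/20.
E[S | S + T = 3] = (1 + 2) / 2 = 3/2.

3/2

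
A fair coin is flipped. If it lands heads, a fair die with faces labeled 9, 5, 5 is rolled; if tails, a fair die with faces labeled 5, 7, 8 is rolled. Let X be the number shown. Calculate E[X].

E[X | heads] = (9+5+5)/3 = 19/3.
E[X | tails] = (5+7+8)/3 = 20/3.
By the law of total expectation,
E[X] = (1/2)·(19/3) + (1/2)·(20/3) = 13/2.

13/2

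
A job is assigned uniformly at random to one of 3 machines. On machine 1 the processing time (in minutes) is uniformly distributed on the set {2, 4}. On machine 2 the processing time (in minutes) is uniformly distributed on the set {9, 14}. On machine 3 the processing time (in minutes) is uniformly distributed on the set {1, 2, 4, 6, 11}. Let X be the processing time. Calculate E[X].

193/30

E[X | machine 1] = (2+4)/2 = 3.
E[X | machine 2] = (9+14)/2 = 23/2.
E[X | machine 3] = (1+2+4+6+11)/5 = 24/5.
By the law of total expectation,
E[X] = (1/3)·(3) + (1/3)·(23/2) + (1/3)·(24/5) = 193/30.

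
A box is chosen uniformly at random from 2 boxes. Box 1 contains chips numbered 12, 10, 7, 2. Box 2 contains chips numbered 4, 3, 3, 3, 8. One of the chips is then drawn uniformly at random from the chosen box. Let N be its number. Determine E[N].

E[N | box 1] = (12+10+7+2)/4 = 31/4.
E[N | box 2] = (4+3+3+3+8)/5 = 21/5.
By the law of total expectation,
E[N] = (1/2)·(31/4) + (1/2)·(21/5) = 239/40.

239/40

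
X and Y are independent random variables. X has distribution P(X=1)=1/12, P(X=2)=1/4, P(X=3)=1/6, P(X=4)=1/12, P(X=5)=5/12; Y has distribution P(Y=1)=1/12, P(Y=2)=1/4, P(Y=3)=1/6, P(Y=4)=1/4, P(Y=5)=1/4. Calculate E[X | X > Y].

9/2

P(X > Y) = 31/72.
Summing X·P(x,y) over outcomes with X > Y gives 31/16.
E[X | X > Y] = (31/16) / (31/72) = 9/2.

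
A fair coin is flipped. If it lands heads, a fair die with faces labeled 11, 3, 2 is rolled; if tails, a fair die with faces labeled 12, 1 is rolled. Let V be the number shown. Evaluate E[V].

71/12

E[V | heads] = (11+3+2)/3 = 16/3.
E[V | tails] = (12+1)/2 = 13/2.
By the law of total expectation,
E[V] = (1/2)·(16/3) + (1/2)·(13/2) = 71/12.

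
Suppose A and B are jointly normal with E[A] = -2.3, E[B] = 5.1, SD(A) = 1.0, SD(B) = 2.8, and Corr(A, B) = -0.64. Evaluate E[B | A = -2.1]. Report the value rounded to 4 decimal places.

The regression of B on A has slope ρ·σ_B/σ_A and passes through (μ_A, μ_B).
E[B | A=-2.1] = 5.1 + (-0.64)·(2.8/1.0)·(-2.1 − (-2.3)) = 5.1 + (-1.792)·(0.2) = 4.7416.

4.7416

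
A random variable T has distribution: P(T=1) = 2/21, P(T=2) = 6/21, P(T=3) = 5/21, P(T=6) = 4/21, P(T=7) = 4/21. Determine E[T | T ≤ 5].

P(T ≤ 5) = 13/21.
Σ over the event: 1·2/21 + 2·2/7 + 3·5/21 = 29/21.
E[T | T ≤ 5] = (29/21) / (13/21) = 29/13.

29/13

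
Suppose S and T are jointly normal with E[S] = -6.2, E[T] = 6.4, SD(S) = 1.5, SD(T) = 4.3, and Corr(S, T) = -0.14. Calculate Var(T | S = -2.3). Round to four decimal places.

For a bivariate normal, Var(T | S=x) = σ_T²(1 − ρ²).
Var(T | S=-2.3) = (4.3)²·(1 − (-0.14)²) = 18.49·0.9804 = 18.1276.

18.1276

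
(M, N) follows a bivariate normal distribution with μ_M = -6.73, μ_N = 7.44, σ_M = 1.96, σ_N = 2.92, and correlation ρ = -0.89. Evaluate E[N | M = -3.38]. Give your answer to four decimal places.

The regression of N on M has slope ρ·σ_N/σ_M and passes through (μ_M, μ_N).
E[N | M=-3.38] = 7.44 + (-0.89)·(2.92/1.96)·(-3.38 − (-6.73)) = 7.44 + (-1.3259)·(3.35) = 2.9982.

2.9982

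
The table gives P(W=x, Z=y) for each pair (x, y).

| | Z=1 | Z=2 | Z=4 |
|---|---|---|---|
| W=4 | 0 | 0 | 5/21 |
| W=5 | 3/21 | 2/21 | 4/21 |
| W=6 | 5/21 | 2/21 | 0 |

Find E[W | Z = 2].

P(Z = 2) = 4/21.
Σ W·P over the event = 5·(2/21) + 6·(2/21) = 22/21.
E[W | Z = 2] = (22/21) / (4/21) = 11/2.

11/2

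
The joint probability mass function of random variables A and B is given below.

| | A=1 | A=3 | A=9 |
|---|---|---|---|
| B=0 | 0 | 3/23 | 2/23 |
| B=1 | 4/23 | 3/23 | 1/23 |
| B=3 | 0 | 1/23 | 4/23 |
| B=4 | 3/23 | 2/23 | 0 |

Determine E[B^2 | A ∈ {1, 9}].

P(A ∈ {1, 9}) = 14/23.
Σ B^2·P over the event = 1·(4/23) + 16·(3/23) + 0·(2/23) + 1·(1/23) + 9·(4/23) = 89/23.
E[B^2 | A ∈ {1, 9}] = (89/23) / (14/23) = 89/14.

89/14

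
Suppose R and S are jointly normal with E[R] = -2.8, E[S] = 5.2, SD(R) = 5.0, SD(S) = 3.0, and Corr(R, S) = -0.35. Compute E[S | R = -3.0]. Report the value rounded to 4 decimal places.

E[S | R=x] = μ_S + ρ(σ_S/σ_R)(x − μ_R) for jointly normal variables.
E[S | R=-3.0] = 5.2 + (-0.35)·(3.0/5.0)·(-3.0 − (-2.8)) = 5.2 + (-0.21)·(-0.2) = 5.2420.

5.2420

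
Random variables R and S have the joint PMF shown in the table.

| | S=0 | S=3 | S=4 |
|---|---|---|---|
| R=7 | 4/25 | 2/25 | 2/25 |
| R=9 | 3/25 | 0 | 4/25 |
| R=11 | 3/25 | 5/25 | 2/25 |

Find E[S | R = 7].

P(R = 7) = 8/25.
Σ S·P over the event = 0·(4/25) + 3·(2/25) + 4·(2/25) = 14/25.
E[S | R = 7] = (14/25) / (8/25) = 7/4.

7/4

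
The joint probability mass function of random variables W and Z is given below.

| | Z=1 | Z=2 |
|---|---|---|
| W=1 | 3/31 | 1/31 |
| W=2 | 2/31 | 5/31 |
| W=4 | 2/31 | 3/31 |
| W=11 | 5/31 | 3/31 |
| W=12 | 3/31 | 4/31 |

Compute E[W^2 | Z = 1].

72

P(Z = 1) = 15/31.
Σ W^2·P over the event = 1·(3/31) + 4·(2/31) + 16·(2/31) + 121·(5/31) + 144·(3/31) = 1080/31.
E[W^2 | Z = 1] = (1080/31) / (15/31) = 72.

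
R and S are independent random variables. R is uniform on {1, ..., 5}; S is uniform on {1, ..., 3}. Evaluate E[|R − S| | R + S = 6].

Outcomes with R + S = 6: (3,3), (4,2), (5,1), each with probability 1/15.
E[|R − S| | R + S = 6] = (0 + 2 + 4) / 3 = 2.

2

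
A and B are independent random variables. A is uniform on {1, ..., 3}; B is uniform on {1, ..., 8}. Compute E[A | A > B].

Outcomes with A > B: (2,1), (3,1), (3,2), each with probability 1/24.
E[A | A > B] = (2 + 3 + 3) / 3 = 8/3.

8/3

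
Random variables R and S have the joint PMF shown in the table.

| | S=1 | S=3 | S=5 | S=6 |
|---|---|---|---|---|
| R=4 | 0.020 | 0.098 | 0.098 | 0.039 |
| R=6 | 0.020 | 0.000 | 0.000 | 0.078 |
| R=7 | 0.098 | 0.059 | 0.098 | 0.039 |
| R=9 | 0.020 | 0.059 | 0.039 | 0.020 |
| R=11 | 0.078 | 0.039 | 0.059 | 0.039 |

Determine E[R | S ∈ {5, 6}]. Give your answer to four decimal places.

7.0413

P(S ∈ {5, 6}) = 0.509.
Summing R·P(R=x,S=y) over the conditioning event gives 3.584.
E[R | S ∈ {5, 6}] = (3.584) / (0.509) = 7.0413.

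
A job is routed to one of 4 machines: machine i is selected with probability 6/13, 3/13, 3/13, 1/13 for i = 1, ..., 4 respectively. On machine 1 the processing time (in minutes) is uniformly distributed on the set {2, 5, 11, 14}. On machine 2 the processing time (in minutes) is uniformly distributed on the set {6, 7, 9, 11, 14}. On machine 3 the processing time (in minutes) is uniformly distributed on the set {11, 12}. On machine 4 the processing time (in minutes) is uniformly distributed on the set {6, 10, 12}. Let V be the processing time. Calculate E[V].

277/30

E[V | machine 1] = (2+5+11+14)/4 = 8.
E[V | machine 2] = (6+7+9+11+14)/5 = 47/5.
E[V | machine 3] = (11+12)/2 = 23/2.
E[V | machine 4] = (6+10+12)/3 = 28/3.
By the law of total expectation,
E[V] = (6/13)·(8) + (3/13)·(47/5) + (3/13)·(23/2) + (1/13)·(28/3) = 277/30.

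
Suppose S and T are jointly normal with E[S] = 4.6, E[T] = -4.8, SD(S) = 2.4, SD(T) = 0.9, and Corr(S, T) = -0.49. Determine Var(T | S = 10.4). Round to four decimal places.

0.6155

Var(T | S=x) = (1 − ρ²)·σ_T².
Var(T | S=10.4) = (0.9)²·(1 − (-0.49)²) = 0.81·0.7599 = 0.6155.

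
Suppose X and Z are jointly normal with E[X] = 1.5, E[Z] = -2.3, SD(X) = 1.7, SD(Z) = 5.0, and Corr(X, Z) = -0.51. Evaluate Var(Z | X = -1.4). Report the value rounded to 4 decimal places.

Var(Z | X=x) = (1 − ρ²)·σ_Z².
Var(Z | X=-1.4) = (5.0)²·(1 − (-0.51)²) = 25·0.7399 = 18.4975.

18.4975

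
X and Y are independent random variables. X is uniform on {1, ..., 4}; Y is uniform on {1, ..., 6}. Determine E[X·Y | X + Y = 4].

Outcomes with X + Y = 4: (1,3), (2,2), (3,1), each with probability 1/24.
E[X·Y | X + Y = 4] = (3 + 4 + 3) / 3 = 10/3.

10/3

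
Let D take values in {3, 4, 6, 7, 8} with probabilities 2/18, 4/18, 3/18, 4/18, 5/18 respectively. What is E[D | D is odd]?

17/3

P(D is odd) = 1/3.
Σ over the event: 3·1/9 + 7·2/9 = 17/9.
E[D | D is odd] = (17/9) / (1/3) = 17/3.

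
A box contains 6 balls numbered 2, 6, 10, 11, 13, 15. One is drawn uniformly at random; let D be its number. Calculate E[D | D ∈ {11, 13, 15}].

13

P(D ∈ {11, 13, 15}) = 1/2.
Σ over the event: 11·1/6 + 13·1/6 + 15·1/6 = 13/2.
E[D | D ∈ {11, 13, 15}] = (13/2) / (1/2) = 13.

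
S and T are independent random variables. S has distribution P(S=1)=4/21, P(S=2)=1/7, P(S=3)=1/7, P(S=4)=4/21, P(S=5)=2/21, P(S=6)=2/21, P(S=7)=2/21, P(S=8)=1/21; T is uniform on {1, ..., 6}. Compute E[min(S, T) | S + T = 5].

10/7

P(S + T = 5) = 1/9.
Summing min(S,T)·P(x,y) over outcomes with S + T = 5 gives 10/63.
E[min(S, T) | S + T = 5] = (10/63) / (1/9) = 10/7.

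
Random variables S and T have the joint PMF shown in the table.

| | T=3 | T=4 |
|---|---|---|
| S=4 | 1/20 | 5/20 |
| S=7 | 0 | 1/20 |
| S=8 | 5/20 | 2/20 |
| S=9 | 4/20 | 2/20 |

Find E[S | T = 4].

P(T = 4) = 1/2.
Σ S·P over the event = 4·(5/20) + 7·(1/20) + 8·(2/20) + 9·(2/20) = 61/20.
E[S | T = 4] = (61/20) / (1/2) = 61/10.

61/10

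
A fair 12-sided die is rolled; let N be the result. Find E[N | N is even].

Given N is even, N is equally likely to be any of {2, 4, 6, 8, 10, 12}.
E[N | N is even] = (2 + 4 + 6 + 8 + 10 + 12) / 6 = 7.

7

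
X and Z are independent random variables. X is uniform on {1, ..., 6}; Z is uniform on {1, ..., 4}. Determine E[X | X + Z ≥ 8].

16/3

Outcomes with X + Z ≥ 8: (4,4), (5,3), (5,4), (6,2), (6,3), (6,4), each with probability 1/24.
E[X | X + Z ≥ 8] = (4 + 5 + 5 + 6 + 6 + 6) / 6 = 16/3.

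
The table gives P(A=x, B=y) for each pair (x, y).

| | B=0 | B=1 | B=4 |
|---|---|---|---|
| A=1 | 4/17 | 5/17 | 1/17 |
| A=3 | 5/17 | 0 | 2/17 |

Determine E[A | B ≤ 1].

P(B ≤ 1) = 14/17.
Σ A·P over the event = 1·(4/17) + 1·(5/17) + 3·(5/17) = 24/17.
E[A | B ≤ 1] = (24/17) / (14/17) = 12/7.

12/7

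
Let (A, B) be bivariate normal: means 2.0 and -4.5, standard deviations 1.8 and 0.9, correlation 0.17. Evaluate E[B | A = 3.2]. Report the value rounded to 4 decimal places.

-4.3980

The regression of B on A has slope ρ·σ_B/σ_A and passes through (μ_A, μ_B).
E[B | A=3.2] = -4.5 + (0.17)·(0.9/1.8)·(3.2 − (2.0)) = -4.5 + (0.085)·(1.2) = -4.3980.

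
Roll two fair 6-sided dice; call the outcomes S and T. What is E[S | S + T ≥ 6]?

53/13

P(S + T ≥ 6) = 13/18.
Summing S·P(x,y) over outcomes with S + T ≥ 6 gives 53/18.
E[S | S + T ≥ 6] = (53/18) / (13/18) = 53/13.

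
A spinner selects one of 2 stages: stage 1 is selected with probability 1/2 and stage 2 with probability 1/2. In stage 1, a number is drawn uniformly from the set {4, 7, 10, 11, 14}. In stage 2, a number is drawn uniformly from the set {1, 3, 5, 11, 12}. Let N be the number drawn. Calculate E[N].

E[N | stage 1] = (4+7+10+11+14)/5 = 46/5.
E[N | stage 2] = (1+3+5+11+12)/5 = 32/5.
E[N] = (1/2)·(46/5) + (1/2)·(32/5) = 39/5.

39/5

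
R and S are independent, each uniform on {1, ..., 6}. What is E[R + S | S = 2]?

Outcomes with S = 2: (1,2), (2,2), (3,2), (4,2), (5,2), (6,2), each with probability 1/36.
E[R + S | S = 2] = (3 + 4 + 5 + 6 + 7 + 8) / 6 = 11/2.

11/2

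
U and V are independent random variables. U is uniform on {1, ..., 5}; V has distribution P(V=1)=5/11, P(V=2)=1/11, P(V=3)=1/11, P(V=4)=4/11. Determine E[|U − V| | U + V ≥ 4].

P(U + V ≥ 4) = 4/5.
Summing |U−V|·P(x,y) over outcomes with U + V ≥ 4 gives 17/11.
E[|U − V| | U + V ≥ 4] = (17/11) / (4/5) = 85/44.

85/44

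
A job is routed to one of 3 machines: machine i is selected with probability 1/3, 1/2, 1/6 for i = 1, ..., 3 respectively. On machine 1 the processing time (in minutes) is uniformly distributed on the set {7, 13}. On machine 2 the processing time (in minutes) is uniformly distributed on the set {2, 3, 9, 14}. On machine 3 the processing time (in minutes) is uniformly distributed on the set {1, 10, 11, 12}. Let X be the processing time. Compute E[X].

33/4

E[X | machine 1] = (7+13)/2 = 10.
E[X | machine 2] = (2+3+9+14)/4 = 7.
E[X | machine 3] = (1+10+11+12)/4 = 17/2.
By the law of total expectation,
E[X] = (1/3)·(10) + (1/2)·(7) + (1/6)·(17/2) = 33/4.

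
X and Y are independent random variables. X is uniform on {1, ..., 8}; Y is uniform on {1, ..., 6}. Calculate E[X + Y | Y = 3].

15/2

Outcomes with Y = 3: (1,3), (2,3), (3,3), (4,3), (5,3), (6,3), (7,3), (8,3), each with probability 1/48.
E[X + Y | Y = 3] = (4 + 5 + 6 + 7 + 8 + 9 + 10 + 11) / 8 = 15/2.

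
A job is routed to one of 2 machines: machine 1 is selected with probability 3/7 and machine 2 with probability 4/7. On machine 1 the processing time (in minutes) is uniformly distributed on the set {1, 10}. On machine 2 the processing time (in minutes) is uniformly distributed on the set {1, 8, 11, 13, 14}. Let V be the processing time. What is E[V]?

541/70

E[V | machine 1] = (1+10)/2 = 11/2.
E[V | machine 2] = (1+8+11+13+14)/5 = 47/5.
By the law of total expectation,
E[V] = (3/7)·(11/2) + (4/7)·(47/5) = 541/70.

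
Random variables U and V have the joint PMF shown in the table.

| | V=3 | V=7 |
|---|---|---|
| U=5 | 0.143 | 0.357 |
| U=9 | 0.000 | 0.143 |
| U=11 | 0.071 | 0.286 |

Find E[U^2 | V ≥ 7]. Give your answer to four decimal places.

P(V ≥ 7) = 0.786.
Σ U^2·P over the event = 25·(0.357) + 81·(0.143) + 121·(0.286) = 55.114.
E[U^2 | V ≥ 7] = (55.114) / (0.786) = 70.1196.

70.1196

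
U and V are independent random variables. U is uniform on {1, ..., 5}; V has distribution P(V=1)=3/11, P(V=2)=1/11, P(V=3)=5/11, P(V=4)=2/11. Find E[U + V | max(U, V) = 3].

92/19

P(max(U, V) = 3) = 19/55.
Summing (U+V)·P(x,y) over outcomes with max(U, V) = 3 gives 92/55.
E[U + V | max(U, V) = 3] = (92/55) / (19/55) = 92/19.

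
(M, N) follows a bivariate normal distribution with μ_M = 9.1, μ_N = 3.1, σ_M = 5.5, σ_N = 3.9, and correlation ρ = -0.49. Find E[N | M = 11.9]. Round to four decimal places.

The regression of N on M has slope ρ·σ_N/σ_M and passes through (μ_M, μ_N).
E[N | M=11.9] = 3.1 + (-0.49)·(3.9/5.5)·(11.9 − (9.1)) = 3.1 + (-0.34745)·(2.8) = 2.1271.

2.1271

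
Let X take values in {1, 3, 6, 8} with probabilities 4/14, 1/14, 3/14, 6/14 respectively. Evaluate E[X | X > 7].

P(X > 7) = 3/7.
Σ over the event: 8·3/7 = 24/7.
E[X | X > 7] = (24/7) / (3/7) = 8.

8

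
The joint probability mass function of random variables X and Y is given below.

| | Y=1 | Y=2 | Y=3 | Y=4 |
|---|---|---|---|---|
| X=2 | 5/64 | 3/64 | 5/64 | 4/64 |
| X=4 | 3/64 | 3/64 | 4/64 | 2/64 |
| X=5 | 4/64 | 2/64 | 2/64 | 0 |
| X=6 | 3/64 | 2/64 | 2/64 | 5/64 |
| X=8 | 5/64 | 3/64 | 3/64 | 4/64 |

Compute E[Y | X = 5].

P(X = 5) = 1/8.
Σ Y·P over the event = 1·(4/64) + 2·(2/64) + 3·(2/64) = 7/32.
E[Y | X = 5] = (7/32) / (1/8) = 7/4.

7/4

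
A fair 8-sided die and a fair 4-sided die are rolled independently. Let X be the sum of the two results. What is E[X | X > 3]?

P(X > 3) = 29/32.
E[X | X > 3] = (27/4) / (29/32) = 216/29.

216/29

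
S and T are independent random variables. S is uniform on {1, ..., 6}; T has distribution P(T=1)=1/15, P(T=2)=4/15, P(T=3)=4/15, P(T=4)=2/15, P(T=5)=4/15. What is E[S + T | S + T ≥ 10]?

P(S + T ≥ 10) = 1/9.
Summing (S+T)·P(x,y) over outcomes with S + T ≥ 10 gives 52/45.
E[S + T | S + T ≥ 10] = (52/45) / (1/9) = 52/5.

52/5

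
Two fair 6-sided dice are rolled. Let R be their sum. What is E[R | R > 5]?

P(R > 5) = 13/18.
Σ over the event: 6·5/36 + 7·1/6 + 8·5/36 + 9·1/9 + 10·1/12 + 11·1/18 + 12·1/36 = 53/9.
E[R | R > 5] = (53/9) / (13/18) = 106/13.

106/13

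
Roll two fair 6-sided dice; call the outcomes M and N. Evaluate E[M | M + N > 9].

Outcomes with M + N > 9: (4,6), (5,5), (5,6), (6,4), (6,5), (6,6), each with probability 1/36.
E[M | M + N > 9] = (4 + 5 + 5 + 6 + 6 + 6) / 6 = 16/3.

16/3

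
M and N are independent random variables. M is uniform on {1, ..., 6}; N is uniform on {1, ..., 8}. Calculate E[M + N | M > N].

P(M > N) = 5/16.
Summing (M+N)·P(x,y) over outcomes with M > N gives 35/16.
E[M + N | M > N] = (35/16) / (5/16) = 7.

7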